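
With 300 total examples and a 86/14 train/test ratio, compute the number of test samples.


Train samples = 300 * 86% = 258
Test samples = 300 - 258
= 42

42


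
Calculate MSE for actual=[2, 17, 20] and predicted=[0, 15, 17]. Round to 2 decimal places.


Differences: [2, 2, 3]
Squared errors: [4, 4, 9]
Sum of squared errors = 17
MSE = 17 / 3 = 5.67

5.67


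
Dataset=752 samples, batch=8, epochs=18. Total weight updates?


Iterations per epoch = 752 / 8 = 94
Total updates = iterations_per_epoch * epochs
= 94 * 18
= 1692

1692


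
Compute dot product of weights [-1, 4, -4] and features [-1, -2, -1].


Element-wise products:
-1 * -1 = 1
4 * -2 = -8
-4 * -1 = 4
Sum = 1 + -8 + 4
= -3

-3


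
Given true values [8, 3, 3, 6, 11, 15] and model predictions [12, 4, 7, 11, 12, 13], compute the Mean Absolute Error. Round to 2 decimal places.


Absolute errors: [4, 1, 4, 5, 1, 2]
Sum of absolute errors = 17
MAE = 17 / 6 = 2.83

2.83


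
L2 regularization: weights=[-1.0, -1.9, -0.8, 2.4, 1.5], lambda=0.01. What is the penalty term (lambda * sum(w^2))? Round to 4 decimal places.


Squaring each weight:
(-1.0)^2 = 1.0
(-1.9)^2 = 3.61
(-0.8)^2 = 0.64
2.4^2 = 5.76
1.5^2 = 2.25
Sum of squares = 13.26
Penalty = 0.01 * 13.26 = 0.1326

0.1326


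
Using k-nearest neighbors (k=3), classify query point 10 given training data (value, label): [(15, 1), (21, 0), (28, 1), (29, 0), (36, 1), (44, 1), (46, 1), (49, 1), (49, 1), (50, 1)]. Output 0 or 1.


Distances from query 10:
Point 15 (class 1): distance = 5
Point 21 (class 0): distance = 11
Point 28 (class 1): distance = 18
K=3 nearest neighbors: classes = [1, 0, 1]
Votes for class 1: 2 / 3
Majority vote => class 1

1


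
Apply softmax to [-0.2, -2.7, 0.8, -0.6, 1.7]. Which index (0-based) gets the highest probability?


Softmax is a monotonic transformation, so it preserves the argmax.
We need to find the index of the maximum logit.
Index 0: -0.2
Index 1: -2.7
Index 2: 0.8
Index 3: -0.6
Index 4: 1.7
Maximum logit = 1.7 at index 4

4


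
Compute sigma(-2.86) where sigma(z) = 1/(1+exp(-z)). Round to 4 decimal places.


sigmoid(z) = 1 / (1 + exp(-z))
exp(-(-2.86)) = exp(2.86) = 17.4615
1 + 17.4615 = 18.4615
1 / 18.4615 = 0.0542

0.0542


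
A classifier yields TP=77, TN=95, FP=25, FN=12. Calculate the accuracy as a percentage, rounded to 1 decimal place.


Accuracy = (TP + TN) / (TP + TN + FP + FN) * 100
= (77 + 95) / (77 + 95 + 25 + 12)
= 172 / 209
= 0.823
= 82.3%

82.3


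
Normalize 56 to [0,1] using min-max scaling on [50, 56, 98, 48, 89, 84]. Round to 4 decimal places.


Min = 48, Max = 98
Range = 98 - 48 = 50
Scaled = (x - min) / (max - min)
= (56 - 48) / 50
= 8 / 50
= 0.1600

0.1600


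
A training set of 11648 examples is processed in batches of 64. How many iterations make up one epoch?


Iterations per epoch = dataset_size / batch_size
= 11648 / 64
= 182

182


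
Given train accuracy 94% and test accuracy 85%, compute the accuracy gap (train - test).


Gap = train_accuracy - test_accuracy
= 94 - 85
= 9%
This moderate gap may indicate mild overfitting.

9


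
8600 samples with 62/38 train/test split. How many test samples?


Train samples = 8600 * 62% = 5332
Test samples = 8600 - 5332
= 3268

3268


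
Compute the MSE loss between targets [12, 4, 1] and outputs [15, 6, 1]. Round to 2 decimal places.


Differences: [-3, -2, 0]
Squared errors: [9, 4, 0]
Sum of squared errors = 13
MSE = 13 / 3 = 4.33

4.33


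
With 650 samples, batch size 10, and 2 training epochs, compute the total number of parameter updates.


Iterations per epoch = 650 / 10 = 65
Total updates = iterations_per_epoch * epochs
= 65 * 2
= 130

130


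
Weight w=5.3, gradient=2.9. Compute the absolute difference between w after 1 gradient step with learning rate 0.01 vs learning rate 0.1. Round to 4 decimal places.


With lr=0.01: w_new = 5.3 - 0.01 * 2.9 = 5.271
With lr=0.1: w_new = 5.3 - 0.1 * 2.9 = 5.01
Absolute difference = |5.271 - 5.01|
= 0.2610

0.2610


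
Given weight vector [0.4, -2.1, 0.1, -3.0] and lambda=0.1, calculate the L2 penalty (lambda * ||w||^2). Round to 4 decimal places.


Squaring each weight:
0.4^2 = 0.16
(-2.1)^2 = 4.41
0.1^2 = 0.01
(-3.0)^2 = 9.0
Sum of squares = 13.58
Penalty = 0.1 * 13.58 = 1.3580

1.3580


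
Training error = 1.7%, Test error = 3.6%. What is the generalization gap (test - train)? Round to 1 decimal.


Generalization gap = test_error - train_error
= 3.6 - 1.7
= 1.9%
A small gap suggests good generalization.

1.9


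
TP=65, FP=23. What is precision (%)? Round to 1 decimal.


Precision = TP / (TP + FP) * 100
= 65 / (65 + 23)
= 65 / 88
= 0.7386
= 73.9%

73.9


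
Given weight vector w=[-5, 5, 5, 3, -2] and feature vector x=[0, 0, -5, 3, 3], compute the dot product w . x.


Element-wise products:
-5 * 0 = 0
5 * 0 = 0
5 * -5 = -25
3 * 3 = 9
-2 * 3 = -6
Sum = 0 + 0 + -25 + 9 + -6
= -22

-22


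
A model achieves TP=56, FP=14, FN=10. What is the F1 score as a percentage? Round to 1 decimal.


Precision = TP / (TP + FP) = 56 / 70 = 0.8
Recall = TP / (TP + FN) = 56 / 66 = 0.8485
F1 = 2 * P * R / (P + R)
= 2 * 0.8 * 0.8485 / (0.8 + 0.8485)
= 1.3576 / 1.6485
= 0.8235
As percentage: 82.4%

82.4


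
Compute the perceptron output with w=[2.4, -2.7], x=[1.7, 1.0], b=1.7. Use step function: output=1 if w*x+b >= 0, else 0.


z = w . x + b
= 2.4*1.7 + -2.7*1.0 + 1.7
= 4.08 + -2.7 + 1.7
= 1.38 + 1.7
= 3.08
Since z = 3.08 >= 0, output = 1

1


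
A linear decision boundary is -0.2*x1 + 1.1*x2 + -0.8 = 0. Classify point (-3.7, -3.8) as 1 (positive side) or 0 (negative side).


Compute -0.2 * -3.7 + 1.1 * -3.8 + -0.8
= 0.74 + -4.18 + -0.8
= -4.24
Since -4.24 < 0, the point is on the negative side.

0


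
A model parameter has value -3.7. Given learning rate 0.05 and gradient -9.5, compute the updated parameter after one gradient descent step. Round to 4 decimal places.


w_new = w_old - lr * gradient
= -3.7 - 0.05 * -9.5
= -3.7 - (-0.475)
= -3.2250

-3.2250


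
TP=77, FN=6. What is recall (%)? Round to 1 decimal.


Recall = TP / (TP + FN) * 100
= 77 / (77 + 6)
= 77 / 83
= 0.9277
= 92.8%

92.8


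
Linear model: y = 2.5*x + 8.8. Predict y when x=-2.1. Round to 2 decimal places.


y = 2.5 * -2.1 + (8.8)
= -5.25 + (8.8)
= 3.55

3.55


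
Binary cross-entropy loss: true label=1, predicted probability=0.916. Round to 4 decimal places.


For y=1: Loss = -log(p)
= -log(0.916)
= -(-0.0877)
= 0.0877

0.0877


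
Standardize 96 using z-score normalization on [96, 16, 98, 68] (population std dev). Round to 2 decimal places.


Mean = (96 + 16 + 98 + 68) / 4 = 69.5
Variance = sum((x_i - mean)^2) / n = 1094.75
Std = sqrt(1094.75) = 33.087
Z = (x - mean) / std
= (96 - 69.5) / 33.087
= 26.5 / 33.087
= 0.80

0.80


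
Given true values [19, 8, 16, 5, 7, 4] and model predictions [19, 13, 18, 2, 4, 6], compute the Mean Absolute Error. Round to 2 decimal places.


Absolute errors: [0, 5, 2, 3, 3, 2]
Sum of absolute errors = 15
MAE = 15 / 6 = 2.50

2.50


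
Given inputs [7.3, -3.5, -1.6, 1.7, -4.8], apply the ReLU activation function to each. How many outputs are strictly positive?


ReLU(x) = max(0, x) for each element:
ReLU(7.3) = 7.3
ReLU(-3.5) = 0
ReLU(-1.6) = 0
ReLU(1.7) = 1.7
ReLU(-4.8) = 0
Active neurons (>0): 2

2


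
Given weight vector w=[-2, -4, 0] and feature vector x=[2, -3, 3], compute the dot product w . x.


Element-wise products:
-2 * 2 = -4
-4 * -3 = 12
0 * 3 = 0
Sum = -4 + 12 + 0
= 8

8


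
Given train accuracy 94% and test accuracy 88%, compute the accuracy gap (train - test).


Gap = train_accuracy - test_accuracy
= 94 - 88
= 6%
This moderate gap may indicate mild overfitting.

6


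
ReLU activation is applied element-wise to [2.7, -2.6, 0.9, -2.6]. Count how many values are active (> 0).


ReLU(x) = max(0, x) for each element:
ReLU(2.7) = 2.7
ReLU(-2.6) = 0
ReLU(0.9) = 0.9
ReLU(-2.6) = 0
Active neurons (>0): 2

2


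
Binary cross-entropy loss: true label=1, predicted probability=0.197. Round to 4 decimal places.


For y=1: Loss = -log(p)
= -log(0.197)
= -(-1.6246)
= 1.6246

1.6246


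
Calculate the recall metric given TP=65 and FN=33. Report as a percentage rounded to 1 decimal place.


Recall = TP / (TP + FN) * 100
= 65 / (65 + 33)
= 65 / 98
= 0.6633
= 66.3%

66.3


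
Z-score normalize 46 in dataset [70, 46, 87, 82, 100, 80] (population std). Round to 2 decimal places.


Mean = (70 + 46 + 87 + 82 + 100 + 80) / 6 = 77.5
Variance = sum((x_i - mean)^2) / n = 278.5833
Std = sqrt(278.5833) = 16.6908
Z = (x - mean) / std
= (46 - 77.5) / 16.6908
= -31.5 / 16.6908
= -1.89

-1.89


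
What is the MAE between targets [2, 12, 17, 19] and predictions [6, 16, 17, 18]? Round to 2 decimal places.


Absolute errors: [4, 4, 0, 1]
Sum of absolute errors = 9
MAE = 9 / 4 = 2.25

2.25


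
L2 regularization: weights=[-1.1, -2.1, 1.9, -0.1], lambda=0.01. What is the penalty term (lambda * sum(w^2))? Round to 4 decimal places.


Squaring each weight:
(-1.1)^2 = 1.21
(-2.1)^2 = 4.41
1.9^2 = 3.61
(-0.1)^2 = 0.01
Sum of squares = 9.24
Penalty = 0.01 * 9.24 = 0.0924

0.0924


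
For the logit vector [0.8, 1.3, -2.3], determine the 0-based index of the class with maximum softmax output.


Softmax is a monotonic transformation, so it preserves the argmax.
We need to find the index of the maximum logit.
Index 0: 0.8
Index 1: 1.3
Index 2: -2.3
Maximum logit = 1.3 at index 1

1


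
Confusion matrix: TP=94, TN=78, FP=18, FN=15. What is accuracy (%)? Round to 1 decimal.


Accuracy = (TP + TN) / (TP + TN + FP + FN) * 100
= (94 + 78) / (94 + 78 + 18 + 15)
= 172 / 205
= 0.839
= 83.9%

83.9


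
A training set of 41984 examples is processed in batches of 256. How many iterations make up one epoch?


Iterations per epoch = dataset_size / batch_size
= 41984 / 256
= 164

164


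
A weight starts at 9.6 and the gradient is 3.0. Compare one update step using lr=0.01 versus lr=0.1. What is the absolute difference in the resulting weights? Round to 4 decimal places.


With lr=0.01: w_new = 9.6 - 0.01 * 3.0 = 9.57
With lr=0.1: w_new = 9.6 - 0.1 * 3.0 = 9.3
Absolute difference = |9.57 - 9.3|
= 0.2700

0.2700


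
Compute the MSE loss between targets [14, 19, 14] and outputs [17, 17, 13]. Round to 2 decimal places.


Differences: [-3, 2, 1]
Squared errors: [9, 4, 1]
Sum of squared errors = 14
MSE = 14 / 3 = 4.67

4.67


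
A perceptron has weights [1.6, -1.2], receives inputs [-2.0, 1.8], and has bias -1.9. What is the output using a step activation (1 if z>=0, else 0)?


z = w . x + b
= 1.6*-2.0 + -1.2*1.8 + -1.9
= -3.2 + -2.16 + -1.9
= -5.36 + -1.9
= -7.26
Since z = -7.26 < 0, output = 0

0


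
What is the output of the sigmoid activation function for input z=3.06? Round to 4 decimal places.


sigmoid(z) = 1 / (1 + exp(-z))
exp(-(3.06)) = exp(-3.06) = 0.0469
1 + 0.0469 = 1.0469
1 / 1.0469 = 0.9552

0.9552


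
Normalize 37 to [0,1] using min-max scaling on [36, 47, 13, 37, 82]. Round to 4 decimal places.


Min = 13, Max = 82
Range = 82 - 13 = 69
Scaled = (x - min) / (max - min)
= (37 - 13) / 69
= 24 / 69
= 0.3478

0.3478


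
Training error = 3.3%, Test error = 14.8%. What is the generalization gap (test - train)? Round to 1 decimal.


Generalization gap = test_error - train_error
= 14.8 - 3.3
= 11.5%
A large gap suggests overfitting.

11.5


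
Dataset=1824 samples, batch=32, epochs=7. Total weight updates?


Iterations per epoch = 1824 / 32 = 57
Total updates = iterations_per_epoch * epochs
= 57 * 7
= 399

399


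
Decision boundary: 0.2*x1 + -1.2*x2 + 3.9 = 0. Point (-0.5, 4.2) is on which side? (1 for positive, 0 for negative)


Compute 0.2 * -0.5 + -1.2 * 4.2 + 3.9
= -0.1 + -5.04 + 3.9
= -1.24
Since -1.24 < 0, the point is on the negative side.

0


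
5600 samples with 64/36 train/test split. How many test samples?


Train samples = 5600 * 64% = 3584
Test samples = 5600 - 3584
= 2016

2016


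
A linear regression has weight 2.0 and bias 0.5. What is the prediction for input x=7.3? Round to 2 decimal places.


y = 2.0 * 7.3 + (0.5)
= 14.6 + (0.5)
= 15.10

15.10


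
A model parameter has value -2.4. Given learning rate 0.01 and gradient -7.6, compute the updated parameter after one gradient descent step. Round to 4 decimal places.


w_new = w_old - lr * gradient
= -2.4 - 0.01 * -7.6
= -2.4 - (-0.076)
= -2.3240

-2.3240


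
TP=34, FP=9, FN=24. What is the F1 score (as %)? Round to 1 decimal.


Precision = TP / (TP + FP) = 34 / 43 = 0.7907
Recall = TP / (TP + FN) = 34 / 58 = 0.5862
F1 = 2 * P * R / (P + R)
= 2 * 0.7907 * 0.5862 / (0.7907 + 0.5862)
= 0.927 / 1.3769
= 0.6733
As percentage: 67.3%

67.3


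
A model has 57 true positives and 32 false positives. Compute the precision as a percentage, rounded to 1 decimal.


Precision = TP / (TP + FP) * 100
= 57 / (57 + 32)
= 57 / 89
= 0.6404
= 64.0%

64.0


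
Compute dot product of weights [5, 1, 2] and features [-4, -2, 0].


Element-wise products:
5 * -4 = -20
1 * -2 = -2
2 * 0 = 0
Sum = -20 + -2 + 0
= -22

-22


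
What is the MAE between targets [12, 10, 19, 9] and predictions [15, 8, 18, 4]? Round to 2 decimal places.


Absolute errors: [3, 2, 1, 5]
Sum of absolute errors = 11
MAE = 11 / 4 = 2.75

2.75


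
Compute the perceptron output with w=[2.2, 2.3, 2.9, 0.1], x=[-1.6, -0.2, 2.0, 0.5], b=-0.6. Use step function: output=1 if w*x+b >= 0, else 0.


z = w . x + b
= 2.2*-1.6 + 2.3*-0.2 + 2.9*2.0 + 0.1*0.5 + -0.6
= -3.52 + -0.46 + 5.8 + 0.05 + -0.6
= 1.87 + -0.6
= 1.27
Since z = 1.27 >= 0, output = 1

1


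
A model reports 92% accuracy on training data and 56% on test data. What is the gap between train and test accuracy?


Gap = train_accuracy - test_accuracy
= 92 - 56
= 36%
This large gap strongly indicates overfitting.

36


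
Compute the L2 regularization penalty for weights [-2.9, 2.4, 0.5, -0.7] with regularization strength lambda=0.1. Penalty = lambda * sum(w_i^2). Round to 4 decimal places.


Squaring each weight:
(-2.9)^2 = 8.41
2.4^2 = 5.76
0.5^2 = 0.25
(-0.7)^2 = 0.49
Sum of squares = 14.91
Penalty = 0.1 * 14.91 = 1.4910

1.4910


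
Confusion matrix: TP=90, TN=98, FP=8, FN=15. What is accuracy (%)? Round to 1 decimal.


Accuracy = (TP + TN) / (TP + TN + FP + FN) * 100
= (90 + 98) / (90 + 98 + 8 + 15)
= 188 / 211
= 0.891
= 89.1%

89.1


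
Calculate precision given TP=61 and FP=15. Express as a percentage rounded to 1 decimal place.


Precision = TP / (TP + FP) * 100
= 61 / (61 + 15)
= 61 / 76
= 0.8026
= 80.3%

80.3


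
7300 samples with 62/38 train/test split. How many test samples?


Train samples = 7300 * 62% = 4526
Test samples = 7300 - 4526
= 2774

2774


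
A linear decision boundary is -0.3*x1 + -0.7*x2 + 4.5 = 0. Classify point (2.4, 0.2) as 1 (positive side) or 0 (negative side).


Compute -0.3 * 2.4 + -0.7 * 0.2 + 4.5
= -0.72 + -0.14 + 4.5
= 3.64
Since 3.64 >= 0, the point is on the positive side.

1


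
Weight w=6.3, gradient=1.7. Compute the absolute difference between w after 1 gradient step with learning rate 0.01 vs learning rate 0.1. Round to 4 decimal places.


With lr=0.01: w_new = 6.3 - 0.01 * 1.7 = 6.283
With lr=0.1: w_new = 6.3 - 0.1 * 1.7 = 6.13
Absolute difference = |6.283 - 6.13|
= 0.1530

0.1530


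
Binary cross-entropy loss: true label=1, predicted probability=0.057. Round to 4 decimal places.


For y=1: Loss = -log(p)
= -log(0.057)
= -(-2.8647)
= 2.8647

2.8647


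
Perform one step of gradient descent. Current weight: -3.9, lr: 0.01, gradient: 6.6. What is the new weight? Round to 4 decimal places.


w_new = w_old - lr * gradient
= -3.9 - 0.01 * 6.6
= -3.9 - (0.066)
= -3.9660

-3.9660


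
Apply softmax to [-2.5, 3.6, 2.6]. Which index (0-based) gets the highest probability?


Softmax is a monotonic transformation, so it preserves the argmax.
We need to find the index of the maximum logit.
Index 0: -2.5
Index 1: 3.6
Index 2: 2.6
Maximum logit = 3.6 at index 1

1


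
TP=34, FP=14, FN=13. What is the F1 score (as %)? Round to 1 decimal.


Precision = TP / (TP + FP) = 34 / 48 = 0.7083
Recall = TP / (TP + FN) = 34 / 47 = 0.7234
F1 = 2 * P * R / (P + R)
= 2 * 0.7083 * 0.7234 / (0.7083 + 0.7234)
= 1.0248 / 1.4317
= 0.7158
As percentage: 71.6%

71.6


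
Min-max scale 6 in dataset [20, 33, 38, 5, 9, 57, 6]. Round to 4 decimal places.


Min = 5, Max = 57
Range = 57 - 5 = 52
Scaled = (x - min) / (max - min)
= (6 - 5) / 52
= 1 / 52
= 0.0192

0.0192


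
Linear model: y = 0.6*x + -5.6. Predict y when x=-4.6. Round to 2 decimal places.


y = 0.6 * -4.6 + (-5.6)
= -2.76 + (-5.6)
= -8.36

-8.36


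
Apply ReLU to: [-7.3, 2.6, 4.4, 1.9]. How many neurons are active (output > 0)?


ReLU(x) = max(0, x) for each element:
ReLU(-7.3) = 0
ReLU(2.6) = 2.6
ReLU(4.4) = 4.4
ReLU(1.9) = 1.9
Active neurons (>0): 3

3


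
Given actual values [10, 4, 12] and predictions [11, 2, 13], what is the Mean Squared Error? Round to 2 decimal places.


Differences: [-1, 2, -1]
Squared errors: [1, 4, 1]
Sum of squared errors = 6
MSE = 6 / 3 = 2.00

2.00


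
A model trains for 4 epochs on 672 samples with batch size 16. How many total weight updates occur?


Iterations per epoch = 672 / 16 = 42
Total updates = iterations_per_epoch * epochs
= 42 * 4
= 168

168


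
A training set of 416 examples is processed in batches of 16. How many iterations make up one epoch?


Iterations per epoch = dataset_size / batch_size
= 416 / 16
= 26

26


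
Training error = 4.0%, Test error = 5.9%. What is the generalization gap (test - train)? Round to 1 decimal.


Generalization gap = test_error - train_error
= 5.9 - 4.0
= 1.9%
A small gap suggests good generalization.

1.9


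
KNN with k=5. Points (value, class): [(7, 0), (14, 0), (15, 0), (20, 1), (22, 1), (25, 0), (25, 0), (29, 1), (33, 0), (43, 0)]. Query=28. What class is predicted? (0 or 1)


Distances from query 28:
Point 29 (class 1): distance = 1
Point 25 (class 0): distance = 3
Point 25 (class 0): distance = 3
Point 33 (class 0): distance = 5
Point 22 (class 1): distance = 6
K=5 nearest neighbors: classes = [1, 0, 0, 0, 1]
Votes for class 1: 2 / 5
Majority vote => class 0

0


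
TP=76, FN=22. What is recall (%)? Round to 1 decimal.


Recall = TP / (TP + FN) * 100
= 76 / (76 + 22)
= 76 / 98
= 0.7755
= 77.6%

77.6


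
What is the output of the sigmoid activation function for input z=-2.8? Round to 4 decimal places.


sigmoid(z) = 1 / (1 + exp(-z))
exp(-(-2.8)) = exp(2.8) = 16.4446
1 + 16.4446 = 17.4446
1 / 17.4446 = 0.0573

0.0573


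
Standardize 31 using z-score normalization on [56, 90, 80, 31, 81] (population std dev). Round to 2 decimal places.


Mean = (56 + 90 + 80 + 31 + 81) / 5 = 67.6
Variance = sum((x_i - mean)^2) / n = 461.84
Std = sqrt(461.84) = 21.4905
Z = (x - mean) / std
= (31 - 67.6) / 21.4905
= -36.6 / 21.4905
= -1.70

-1.70


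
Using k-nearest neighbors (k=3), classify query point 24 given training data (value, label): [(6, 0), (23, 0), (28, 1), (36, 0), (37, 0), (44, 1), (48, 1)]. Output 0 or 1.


Distances from query 24:
Point 23 (class 0): distance = 1
Point 28 (class 1): distance = 4
Point 36 (class 0): distance = 12
K=3 nearest neighbors: classes = [0, 1, 0]
Votes for class 1: 1 / 3
Majority vote => class 0

0


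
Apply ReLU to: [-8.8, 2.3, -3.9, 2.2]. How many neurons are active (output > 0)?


ReLU(x) = max(0, x) for each element:
ReLU(-8.8) = 0
ReLU(2.3) = 2.3
ReLU(-3.9) = 0
ReLU(2.2) = 2.2
Active neurons (>0): 2

2


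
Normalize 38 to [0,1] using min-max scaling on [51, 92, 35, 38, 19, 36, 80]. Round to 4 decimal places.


Min = 19, Max = 92
Range = 92 - 19 = 73
Scaled = (x - min) / (max - min)
= (38 - 19) / 73
= 19 / 73
= 0.2603

0.2603


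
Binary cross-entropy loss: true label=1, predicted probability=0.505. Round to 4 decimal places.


For y=1: Loss = -log(p)
= -log(0.505)
= -(-0.6832)
= 0.6832

0.6832


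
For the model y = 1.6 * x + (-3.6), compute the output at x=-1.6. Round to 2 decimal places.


y = 1.6 * -1.6 + (-3.6)
= -2.56 + (-3.6)
= -6.16

-6.16


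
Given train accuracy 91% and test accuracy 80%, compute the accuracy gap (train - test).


Gap = train_accuracy - test_accuracy
= 91 - 80
= 11%
This gap suggests the model is overfitting.

11


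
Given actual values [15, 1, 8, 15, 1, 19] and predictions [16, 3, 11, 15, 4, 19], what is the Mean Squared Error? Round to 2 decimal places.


Differences: [-1, -2, -3, 0, -3, 0]
Squared errors: [1, 4, 9, 0, 9, 0]
Sum of squared errors = 23
MSE = 23 / 6 = 3.83

3.83


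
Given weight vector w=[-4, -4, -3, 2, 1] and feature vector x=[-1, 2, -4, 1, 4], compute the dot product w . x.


Element-wise products:
-4 * -1 = 4
-4 * 2 = -8
-3 * -4 = 12
2 * 1 = 2
1 * 4 = 4
Sum = 4 + -8 + 12 + 2 + 4
= 14

14


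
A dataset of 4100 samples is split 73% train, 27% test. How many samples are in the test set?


Train samples = 4100 * 73% = 2993
Test samples = 4100 - 2993
= 1107

1107


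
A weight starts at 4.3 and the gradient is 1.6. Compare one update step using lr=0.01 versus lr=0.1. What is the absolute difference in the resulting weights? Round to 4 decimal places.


With lr=0.01: w_new = 4.3 - 0.01 * 1.6 = 4.284
With lr=0.1: w_new = 4.3 - 0.1 * 1.6 = 4.14
Absolute difference = |4.284 - 4.14|
= 0.1440

0.1440


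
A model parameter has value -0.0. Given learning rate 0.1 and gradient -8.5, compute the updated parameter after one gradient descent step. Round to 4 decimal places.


w_new = w_old - lr * gradient
= -0.0 - 0.1 * -8.5
= -0.0 - (-0.85)
= 0.8500

0.8500


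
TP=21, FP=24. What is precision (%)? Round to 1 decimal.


Precision = TP / (TP + FP) * 100
= 21 / (21 + 24)
= 21 / 45
= 0.4667
= 46.7%

46.7


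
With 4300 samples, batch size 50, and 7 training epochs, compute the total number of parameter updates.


Iterations per epoch = 4300 / 50 = 86
Total updates = iterations_per_epoch * epochs
= 86 * 7
= 602

602


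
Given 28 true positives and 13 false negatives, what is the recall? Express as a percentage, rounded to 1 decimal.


Recall = TP / (TP + FN) * 100
= 28 / (28 + 13)
= 28 / 41
= 0.6829
= 68.3%

68.3


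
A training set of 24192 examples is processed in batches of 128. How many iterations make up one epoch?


Iterations per epoch = dataset_size / batch_size
= 24192 / 128
= 189

189


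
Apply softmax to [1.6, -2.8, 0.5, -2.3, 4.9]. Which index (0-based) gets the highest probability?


Softmax is a monotonic transformation, so it preserves the argmax.
We need to find the index of the maximum logit.
Index 0: 1.6
Index 1: -2.8
Index 2: 0.5
Index 3: -2.3
Index 4: 4.9
Maximum logit = 4.9 at index 4

4


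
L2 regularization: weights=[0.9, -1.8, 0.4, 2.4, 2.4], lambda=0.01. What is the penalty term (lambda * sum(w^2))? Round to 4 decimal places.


Squaring each weight:
0.9^2 = 0.81
(-1.8)^2 = 3.24
0.4^2 = 0.16
2.4^2 = 5.76
2.4^2 = 5.76
Sum of squares = 15.73
Penalty = 0.01 * 15.73 = 0.1573

0.1573


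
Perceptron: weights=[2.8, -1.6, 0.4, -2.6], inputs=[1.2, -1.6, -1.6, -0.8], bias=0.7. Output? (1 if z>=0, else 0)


z = w . x + b
= 2.8*1.2 + -1.6*-1.6 + 0.4*-1.6 + -2.6*-0.8 + 0.7
= 3.36 + 2.56 + -0.64 + 2.08 + 0.7
= 7.36 + 0.7
= 8.06
Since z = 8.06 >= 0, output = 1

1


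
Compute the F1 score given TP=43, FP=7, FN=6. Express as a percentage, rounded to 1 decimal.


Precision = TP / (TP + FP) = 43 / 50 = 0.86
Recall = TP / (TP + FN) = 43 / 49 = 0.8776
F1 = 2 * P * R / (P + R)
= 2 * 0.86 * 0.8776 / (0.86 + 0.8776)
= 1.5094 / 1.7376
= 0.8687
As percentage: 86.9%

86.9


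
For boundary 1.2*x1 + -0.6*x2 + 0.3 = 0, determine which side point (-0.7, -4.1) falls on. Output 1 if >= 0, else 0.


Compute 1.2 * -0.7 + -0.6 * -4.1 + 0.3
= -0.84 + 2.46 + 0.3
= 1.92
Since 1.92 >= 0, the point is on the positive side.

1


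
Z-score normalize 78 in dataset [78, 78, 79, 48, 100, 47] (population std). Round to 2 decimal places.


Mean = (78 + 78 + 79 + 48 + 100 + 47) / 6 = 71.6667
Variance = sum((x_i - mean)^2) / n = 350.8889
Std = sqrt(350.8889) = 18.732
Z = (x - mean) / std
= (78 - 71.6667) / 18.732
= 6.3333 / 18.732
= 0.34

0.34


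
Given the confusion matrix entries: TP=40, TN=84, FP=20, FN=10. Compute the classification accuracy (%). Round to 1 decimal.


Accuracy = (TP + TN) / (TP + TN + FP + FN) * 100
= (40 + 84) / (40 + 84 + 20 + 10)
= 124 / 154
= 0.8052
= 80.5%

80.5


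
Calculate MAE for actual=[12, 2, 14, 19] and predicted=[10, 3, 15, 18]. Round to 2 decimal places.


Absolute errors: [2, 1, 1, 1]
Sum of absolute errors = 5
MAE = 5 / 4 = 1.25

1.25


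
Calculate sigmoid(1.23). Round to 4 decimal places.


sigmoid(z) = 1 / (1 + exp(-z))
exp(-(1.23)) = exp(-1.23) = 0.2923
1 + 0.2923 = 1.2923
1 / 1.2923 = 0.7738

0.7738


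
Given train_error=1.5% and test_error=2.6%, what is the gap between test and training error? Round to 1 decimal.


Generalization gap = test_error - train_error
= 2.6 - 1.5
= 1.1%
A small gap suggests good generalization.

1.1


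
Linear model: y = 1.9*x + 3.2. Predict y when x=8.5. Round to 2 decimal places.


y = 1.9 * 8.5 + (3.2)
= 16.15 + (3.2)
= 19.35

19.35


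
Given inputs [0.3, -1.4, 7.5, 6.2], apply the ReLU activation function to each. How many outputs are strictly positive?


ReLU(x) = max(0, x) for each element:
ReLU(0.3) = 0.3
ReLU(-1.4) = 0
ReLU(7.5) = 7.5
ReLU(6.2) = 6.2
Active neurons (>0): 3

3


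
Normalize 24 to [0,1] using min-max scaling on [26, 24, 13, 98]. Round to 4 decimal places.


Min = 13, Max = 98
Range = 98 - 13 = 85
Scaled = (x - min) / (max - min)
= (24 - 13) / 85
= 11 / 85
= 0.1294

0.1294


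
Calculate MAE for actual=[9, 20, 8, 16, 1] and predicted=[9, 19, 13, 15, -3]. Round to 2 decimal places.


Absolute errors: [0, 1, 5, 1, 4]
Sum of absolute errors = 11
MAE = 11 / 5 = 2.20

2.20


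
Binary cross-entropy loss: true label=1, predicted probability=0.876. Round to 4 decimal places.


For y=1: Loss = -log(p)
= -log(0.876)
= -(-0.1324)
= 0.1324

0.1324


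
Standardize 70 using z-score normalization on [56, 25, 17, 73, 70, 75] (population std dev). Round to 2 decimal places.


Mean = (56 + 25 + 17 + 73 + 70 + 75) / 6 = 52.6667
Variance = sum((x_i - mean)^2) / n = 543.5556
Std = sqrt(543.5556) = 23.3143
Z = (x - mean) / std
= (70 - 52.6667) / 23.3143
= 17.3333 / 23.3143
= 0.74

0.74


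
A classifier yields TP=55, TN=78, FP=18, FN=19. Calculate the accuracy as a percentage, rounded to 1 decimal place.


Accuracy = (TP + TN) / (TP + TN + FP + FN) * 100
= (55 + 78) / (55 + 78 + 18 + 19)
= 133 / 170
= 0.7824
= 78.2%

78.2


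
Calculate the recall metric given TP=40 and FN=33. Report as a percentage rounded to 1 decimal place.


Recall = TP / (TP + FN) * 100
= 40 / (40 + 33)
= 40 / 73
= 0.5479
= 54.8%

54.8


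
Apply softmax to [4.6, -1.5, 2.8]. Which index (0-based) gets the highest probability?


Softmax is a monotonic transformation, so it preserves the argmax.
We need to find the index of the maximum logit.
Index 0: 4.6
Index 1: -1.5
Index 2: 2.8
Maximum logit = 4.6 at index 0

0


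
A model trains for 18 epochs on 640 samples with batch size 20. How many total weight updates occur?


Iterations per epoch = 640 / 20 = 32
Total updates = iterations_per_epoch * epochs
= 32 * 18
= 576

576


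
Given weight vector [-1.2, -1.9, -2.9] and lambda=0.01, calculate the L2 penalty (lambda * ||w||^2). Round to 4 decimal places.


Squaring each weight:
(-1.2)^2 = 1.44
(-1.9)^2 = 3.61
(-2.9)^2 = 8.41
Sum of squares = 13.46
Penalty = 0.01 * 13.46 = 0.1346

0.1346


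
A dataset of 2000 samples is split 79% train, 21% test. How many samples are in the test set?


Train samples = 2000 * 79% = 1580
Test samples = 2000 - 1580
= 420

420


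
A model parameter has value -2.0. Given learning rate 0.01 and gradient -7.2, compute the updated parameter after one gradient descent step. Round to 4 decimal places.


w_new = w_old - lr * gradient
= -2.0 - 0.01 * -7.2
= -2.0 - (-0.072)
= -1.9280

-1.9280


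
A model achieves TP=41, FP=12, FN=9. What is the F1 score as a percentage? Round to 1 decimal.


Precision = TP / (TP + FP) = 41 / 53 = 0.7736
Recall = TP / (TP + FN) = 41 / 50 = 0.82
F1 = 2 * P * R / (P + R)
= 2 * 0.7736 * 0.82 / (0.7736 + 0.82)
= 1.2687 / 1.5936
= 0.7961
As percentage: 79.6%

79.6


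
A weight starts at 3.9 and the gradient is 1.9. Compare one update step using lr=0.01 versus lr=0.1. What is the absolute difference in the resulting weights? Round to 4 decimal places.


With lr=0.01: w_new = 3.9 - 0.01 * 1.9 = 3.881
With lr=0.1: w_new = 3.9 - 0.1 * 1.9 = 3.71
Absolute difference = |3.881 - 3.71|
= 0.1710

0.1710


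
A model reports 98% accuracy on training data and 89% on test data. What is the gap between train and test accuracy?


Gap = train_accuracy - test_accuracy
= 98 - 89
= 9%
This moderate gap may indicate mild overfitting.

9


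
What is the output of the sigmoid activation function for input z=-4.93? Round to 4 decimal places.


sigmoid(z) = 1 / (1 + exp(-z))
exp(-(-4.93)) = exp(4.93) = 138.3795
1 + 138.3795 = 139.3795
1 / 139.3795 = 0.0072

0.0072


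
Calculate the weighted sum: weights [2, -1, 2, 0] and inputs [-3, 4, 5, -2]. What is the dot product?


Element-wise products:
2 * -3 = -6
-1 * 4 = -4
2 * 5 = 10
0 * -2 = 0
Sum = -6 + -4 + 10 + 0
= 0

0


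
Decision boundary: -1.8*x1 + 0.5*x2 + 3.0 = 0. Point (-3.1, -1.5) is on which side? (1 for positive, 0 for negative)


Compute -1.8 * -3.1 + 0.5 * -1.5 + 3.0
= 5.58 + -0.75 + 3.0
= 7.83
Since 7.83 >= 0, the point is on the positive side.

1


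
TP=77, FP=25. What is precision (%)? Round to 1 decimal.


Precision = TP / (TP + FP) * 100
= 77 / (77 + 25)
= 77 / 102
= 0.7549
= 75.5%

75.5


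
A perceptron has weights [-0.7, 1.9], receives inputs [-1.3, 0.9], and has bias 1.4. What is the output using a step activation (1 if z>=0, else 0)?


z = w . x + b
= -0.7*-1.3 + 1.9*0.9 + 1.4
= 0.91 + 1.71 + 1.4
= 2.62 + 1.4
= 4.02
Since z = 4.02 >= 0, output = 1

1


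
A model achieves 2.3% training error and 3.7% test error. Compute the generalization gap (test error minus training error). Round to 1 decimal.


Generalization gap = test_error - train_error
= 3.7 - 2.3
= 1.4%
A small gap suggests good generalization.

1.4


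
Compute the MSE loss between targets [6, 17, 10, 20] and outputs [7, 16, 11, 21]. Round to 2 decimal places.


Differences: [-1, 1, -1, -1]
Squared errors: [1, 1, 1, 1]
Sum of squared errors = 4
MSE = 4 / 4 = 1.00

1.00


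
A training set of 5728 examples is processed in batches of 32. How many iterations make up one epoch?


Iterations per epoch = dataset_size / batch_size
= 5728 / 32
= 179

179


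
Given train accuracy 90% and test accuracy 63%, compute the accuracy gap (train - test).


Gap = train_accuracy - test_accuracy
= 90 - 63
= 27%
This large gap strongly indicates overfitting.

27


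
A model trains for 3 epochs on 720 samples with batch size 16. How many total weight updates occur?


Iterations per epoch = 720 / 16 = 45
Total updates = iterations_per_epoch * epochs
= 45 * 3
= 135

135


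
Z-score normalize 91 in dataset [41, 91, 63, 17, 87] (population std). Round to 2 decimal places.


Mean = (41 + 91 + 63 + 17 + 87) / 5 = 59.8
Variance = sum((x_i - mean)^2) / n = 781.76
Std = sqrt(781.76) = 27.96
Z = (x - mean) / std
= (91 - 59.8) / 27.96
= 31.2 / 27.96
= 1.12

1.12


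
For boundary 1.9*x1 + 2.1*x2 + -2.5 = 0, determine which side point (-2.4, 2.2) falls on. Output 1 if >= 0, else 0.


Compute 1.9 * -2.4 + 2.1 * 2.2 + -2.5
= -4.56 + 4.62 + -2.5
= -2.44
Since -2.44 < 0, the point is on the negative side.

0


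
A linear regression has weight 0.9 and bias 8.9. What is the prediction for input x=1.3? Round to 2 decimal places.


y = 0.9 * 1.3 + (8.9)
= 1.17 + (8.9)
= 10.07

10.07


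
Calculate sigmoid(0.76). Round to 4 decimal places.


sigmoid(z) = 1 / (1 + exp(-z))
exp(-(0.76)) = exp(-0.76) = 0.4677
1 + 0.4677 = 1.4677
1 / 1.4677 = 0.6814

0.6814


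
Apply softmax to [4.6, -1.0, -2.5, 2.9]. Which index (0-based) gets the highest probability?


Softmax is a monotonic transformation, so it preserves the argmax.
We need to find the index of the maximum logit.
Index 0: 4.6
Index 1: -1.0
Index 2: -2.5
Index 3: 2.9
Maximum logit = 4.6 at index 0

0


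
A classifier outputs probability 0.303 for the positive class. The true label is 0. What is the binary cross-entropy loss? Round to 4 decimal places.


For y=0: Loss = -log(1-p)
= -log(1 - 0.303)
= -log(0.697)
= -(-0.361)
= 0.3610

0.3610


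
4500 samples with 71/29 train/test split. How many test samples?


Train samples = 4500 * 71% = 3195
Test samples = 4500 - 3195
= 1305

1305


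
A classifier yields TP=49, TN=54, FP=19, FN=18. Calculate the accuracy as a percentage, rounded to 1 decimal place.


Accuracy = (TP + TN) / (TP + TN + FP + FN) * 100
= (49 + 54) / (49 + 54 + 19 + 18)
= 103 / 140
= 0.7357
= 73.6%

73.6


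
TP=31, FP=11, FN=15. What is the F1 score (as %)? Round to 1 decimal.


Precision = TP / (TP + FP) = 31 / 42 = 0.7381
Recall = TP / (TP + FN) = 31 / 46 = 0.6739
F1 = 2 * P * R / (P + R)
= 2 * 0.7381 * 0.6739 / (0.7381 + 0.6739)
= 0.9948 / 1.412
= 0.7045
As percentage: 70.5%

70.5


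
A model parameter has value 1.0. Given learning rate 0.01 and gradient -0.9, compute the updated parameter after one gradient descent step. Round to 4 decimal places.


w_new = w_old - lr * gradient
= 1.0 - 0.01 * -0.9
= 1.0 - (-0.009)
= 1.0090

1.0090


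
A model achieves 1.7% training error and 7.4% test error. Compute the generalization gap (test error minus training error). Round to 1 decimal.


Generalization gap = test_error - train_error
= 7.4 - 1.7
= 5.7%
A moderate gap.

5.7


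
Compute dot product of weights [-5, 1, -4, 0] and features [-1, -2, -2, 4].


Element-wise products:
-5 * -1 = 5
1 * -2 = -2
-4 * -2 = 8
0 * 4 = 0
Sum = 5 + -2 + 8 + 0
= 11

11


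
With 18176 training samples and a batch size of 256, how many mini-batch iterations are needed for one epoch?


Iterations per epoch = dataset_size / batch_size
= 18176 / 256
= 71

71


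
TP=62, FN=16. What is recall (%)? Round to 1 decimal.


Recall = TP / (TP + FN) * 100
= 62 / (62 + 16)
= 62 / 78
= 0.7949
= 79.5%

79.5


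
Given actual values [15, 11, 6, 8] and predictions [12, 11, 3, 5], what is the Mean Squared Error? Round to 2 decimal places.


Differences: [3, 0, 3, 3]
Squared errors: [9, 0, 9, 9]
Sum of squared errors = 27
MSE = 27 / 4 = 6.75

6.75


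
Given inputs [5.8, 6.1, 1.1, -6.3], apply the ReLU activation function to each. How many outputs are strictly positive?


ReLU(x) = max(0, x) for each element:
ReLU(5.8) = 5.8
ReLU(6.1) = 6.1
ReLU(1.1) = 1.1
ReLU(-6.3) = 0
Active neurons (>0): 3

3


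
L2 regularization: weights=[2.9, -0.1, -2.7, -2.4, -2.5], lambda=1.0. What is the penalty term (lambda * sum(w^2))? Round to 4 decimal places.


Squaring each weight:
2.9^2 = 8.41
(-0.1)^2 = 0.01
(-2.7)^2 = 7.29
(-2.4)^2 = 5.76
(-2.5)^2 = 6.25
Sum of squares = 27.72
Penalty = 1.0 * 27.72 = 27.7200

27.7200


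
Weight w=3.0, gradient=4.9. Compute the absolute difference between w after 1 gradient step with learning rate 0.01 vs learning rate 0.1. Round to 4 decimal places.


With lr=0.01: w_new = 3.0 - 0.01 * 4.9 = 2.951
With lr=0.1: w_new = 3.0 - 0.1 * 4.9 = 2.51
Absolute difference = |2.951 - 2.51|
= 0.4410

0.4410


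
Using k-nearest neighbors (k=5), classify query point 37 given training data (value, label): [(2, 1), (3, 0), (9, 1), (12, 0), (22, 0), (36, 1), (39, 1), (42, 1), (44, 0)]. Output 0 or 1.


Distances from query 37:
Point 36 (class 1): distance = 1
Point 39 (class 1): distance = 2
Point 42 (class 1): distance = 5
Point 44 (class 0): distance = 7
Point 22 (class 0): distance = 15
K=5 nearest neighbors: classes = [1, 1, 1, 0, 0]
Votes for class 1: 3 / 5
Majority vote => class 1

1


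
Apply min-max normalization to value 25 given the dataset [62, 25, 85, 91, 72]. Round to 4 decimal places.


Min = 25, Max = 91
Range = 91 - 25 = 66
Scaled = (x - min) / (max - min)
= (25 - 25) / 66
= 0 / 66
= 0.0000

0.0000


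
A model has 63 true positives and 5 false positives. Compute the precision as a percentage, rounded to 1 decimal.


Precision = TP / (TP + FP) * 100
= 63 / (63 + 5)
= 63 / 68
= 0.9265
= 92.6%

92.6


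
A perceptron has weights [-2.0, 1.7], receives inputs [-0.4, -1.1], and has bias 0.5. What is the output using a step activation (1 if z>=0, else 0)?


z = w . x + b
= -2.0*-0.4 + 1.7*-1.1 + 0.5
= 0.8 + -1.87 + 0.5
= -1.07 + 0.5
= -0.57
Since z = -0.57 < 0, output = 0

0


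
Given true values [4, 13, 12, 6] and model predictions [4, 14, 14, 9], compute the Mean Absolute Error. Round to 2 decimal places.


Absolute errors: [0, 1, 2, 3]
Sum of absolute errors = 6
MAE = 6 / 4 = 1.50

1.50


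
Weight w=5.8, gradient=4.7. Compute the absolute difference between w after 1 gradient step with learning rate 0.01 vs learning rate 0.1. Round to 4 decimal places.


With lr=0.01: w_new = 5.8 - 0.01 * 4.7 = 5.753
With lr=0.1: w_new = 5.8 - 0.1 * 4.7 = 5.33
Absolute difference = |5.753 - 5.33|
= 0.4230

0.4230


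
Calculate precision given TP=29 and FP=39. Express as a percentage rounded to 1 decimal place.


Precision = TP / (TP + FP) * 100
= 29 / (29 + 39)
= 29 / 68
= 0.4265
= 42.6%

42.6


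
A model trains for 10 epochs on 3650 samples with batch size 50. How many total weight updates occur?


Iterations per epoch = 3650 / 50 = 73
Total updates = iterations_per_epoch * epochs
= 73 * 10
= 730

730


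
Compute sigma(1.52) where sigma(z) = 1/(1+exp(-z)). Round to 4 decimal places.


sigmoid(z) = 1 / (1 + exp(-z))
exp(-(1.52)) = exp(-1.52) = 0.2187
1 + 0.2187 = 1.2187
1 / 1.2187 = 0.8205

0.8205


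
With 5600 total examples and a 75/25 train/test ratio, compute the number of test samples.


Train samples = 5600 * 75% = 4200
Test samples = 5600 - 4200
= 1400

1400


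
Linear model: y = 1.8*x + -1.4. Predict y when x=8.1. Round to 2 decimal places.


y = 1.8 * 8.1 + (-1.4)
= 14.58 + (-1.4)
= 13.18

13.18


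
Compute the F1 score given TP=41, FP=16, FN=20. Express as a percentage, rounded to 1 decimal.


Precision = TP / (TP + FP) = 41 / 57 = 0.7193
Recall = TP / (TP + FN) = 41 / 61 = 0.6721
F1 = 2 * P * R / (P + R)
= 2 * 0.7193 * 0.6721 / (0.7193 + 0.6721)
= 0.9669 / 1.3914
= 0.6949
As percentage: 69.5%

69.5


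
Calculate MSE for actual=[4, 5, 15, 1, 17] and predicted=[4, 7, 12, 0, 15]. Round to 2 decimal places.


Differences: [0, -2, 3, 1, 2]
Squared errors: [0, 4, 9, 1, 4]
Sum of squared errors = 18
MSE = 18 / 5 = 3.60

3.60


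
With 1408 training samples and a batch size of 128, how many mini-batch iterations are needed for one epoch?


Iterations per epoch = dataset_size / batch_size
= 1408 / 128
= 11

11


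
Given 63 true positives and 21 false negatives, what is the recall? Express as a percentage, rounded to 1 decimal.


Recall = TP / (TP + FN) * 100
= 63 / (63 + 21)
= 63 / 84
= 0.75
= 75.0%

75.0


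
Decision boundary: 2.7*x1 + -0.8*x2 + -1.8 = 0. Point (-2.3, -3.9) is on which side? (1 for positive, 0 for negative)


Compute 2.7 * -2.3 + -0.8 * -3.9 + -1.8
= -6.21 + 3.12 + -1.8
= -4.89
Since -4.89 < 0, the point is on the negative side.

0


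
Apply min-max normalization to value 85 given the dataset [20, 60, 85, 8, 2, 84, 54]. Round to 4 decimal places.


Min = 2, Max = 85
Range = 85 - 2 = 83
Scaled = (x - min) / (max - min)
= (85 - 2) / 83
= 83 / 83
= 1.0000

1.0000


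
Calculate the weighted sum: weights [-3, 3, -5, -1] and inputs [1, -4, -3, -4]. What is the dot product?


Element-wise products:
-3 * 1 = -3
3 * -4 = -12
-5 * -3 = 15
-1 * -4 = 4
Sum = -3 + -12 + 15 + 4
= 4

4
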